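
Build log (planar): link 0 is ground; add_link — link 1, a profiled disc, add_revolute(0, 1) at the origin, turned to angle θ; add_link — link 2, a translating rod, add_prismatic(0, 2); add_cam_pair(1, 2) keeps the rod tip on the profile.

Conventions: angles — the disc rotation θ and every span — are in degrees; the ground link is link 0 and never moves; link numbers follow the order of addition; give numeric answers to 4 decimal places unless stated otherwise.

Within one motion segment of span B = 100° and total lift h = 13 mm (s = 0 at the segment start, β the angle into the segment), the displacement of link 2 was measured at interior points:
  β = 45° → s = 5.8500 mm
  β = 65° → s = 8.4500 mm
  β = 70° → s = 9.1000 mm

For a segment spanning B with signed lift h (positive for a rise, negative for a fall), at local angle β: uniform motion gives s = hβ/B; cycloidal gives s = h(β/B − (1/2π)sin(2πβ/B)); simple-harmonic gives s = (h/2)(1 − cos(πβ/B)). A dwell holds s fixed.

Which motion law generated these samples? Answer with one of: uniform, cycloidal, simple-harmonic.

candidates at β/B = r: uniform s = h·r (linear in β); cycloidal s = h·(r − sin(2πr)/(2π)); simple-harmonic s = (h/2)(1 − cos(πr))
β=45°: printed 5.8500 | uniform 5.8500, cycloidal 5.2106, simple-harmonic 5.4832
β=65°: printed 8.4500 | uniform 8.4500, cycloidal 10.1239, simple-harmonic 9.4509
β=70°: printed 9.1000 | uniform 9.1000, cycloidal 11.0677, simple-harmonic 10.3206
only one law matches every sample → uniform

uniform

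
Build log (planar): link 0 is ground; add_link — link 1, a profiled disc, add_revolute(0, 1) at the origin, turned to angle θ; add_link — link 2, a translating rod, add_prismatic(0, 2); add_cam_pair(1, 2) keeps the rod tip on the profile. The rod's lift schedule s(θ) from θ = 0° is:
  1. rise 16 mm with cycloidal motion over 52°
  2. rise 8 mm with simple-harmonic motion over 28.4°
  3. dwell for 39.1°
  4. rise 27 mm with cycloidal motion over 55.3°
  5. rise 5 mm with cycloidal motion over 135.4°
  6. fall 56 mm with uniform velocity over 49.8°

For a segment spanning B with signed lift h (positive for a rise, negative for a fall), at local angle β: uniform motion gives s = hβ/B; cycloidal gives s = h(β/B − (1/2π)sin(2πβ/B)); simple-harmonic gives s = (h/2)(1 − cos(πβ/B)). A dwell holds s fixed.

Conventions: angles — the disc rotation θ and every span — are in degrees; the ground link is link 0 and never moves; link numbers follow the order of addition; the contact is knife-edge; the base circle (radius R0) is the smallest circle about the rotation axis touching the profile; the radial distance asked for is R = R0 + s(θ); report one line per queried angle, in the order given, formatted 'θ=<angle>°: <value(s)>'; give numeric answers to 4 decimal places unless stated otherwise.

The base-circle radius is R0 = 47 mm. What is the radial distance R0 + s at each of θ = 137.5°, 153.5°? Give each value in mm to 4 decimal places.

seg 1 [0°–52°] cycloidal, h=16: full span → s += 16 → s = 16.0000
seg 2 [52°–80.4°] simple-harmonic, h=8: full span → s += 8 → s = 24.0000
seg 3 [80.4°–119.5°] dwell: s stays 24.0000
seg 4 [119.5°–174.8°] cycloidal, h=27: θ=137.5° here. β=18, B=55.3. 27·(0.3255 − sin(2π·0.3255)/(2π)) = 4.9657 → s = 28.9657
seg 4 [119.5°–174.8°] cycloidal, h=27: θ=153.5° here. β=34, B=55.3. 27·(0.6148 − sin(2π·0.6148)/(2π)) = 19.4387 → s = 43.4387
θ=137.5°: R = R0 + s = 47 + 28.9657 = 75.9657
θ=153.5°: R = R0 + s = 47 + 43.4387 = 90.4387

θ=137.5°: 75.9657
θ=153.5°: 90.4387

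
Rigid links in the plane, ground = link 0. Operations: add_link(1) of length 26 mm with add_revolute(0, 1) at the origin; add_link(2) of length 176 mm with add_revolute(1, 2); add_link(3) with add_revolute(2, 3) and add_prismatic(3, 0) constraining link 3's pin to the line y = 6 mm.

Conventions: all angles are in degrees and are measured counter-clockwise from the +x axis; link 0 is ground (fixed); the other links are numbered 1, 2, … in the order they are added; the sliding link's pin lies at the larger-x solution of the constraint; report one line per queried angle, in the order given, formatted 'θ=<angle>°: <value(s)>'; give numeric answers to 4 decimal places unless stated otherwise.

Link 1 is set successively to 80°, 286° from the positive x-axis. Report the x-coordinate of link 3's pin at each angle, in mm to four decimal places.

geometry: r = 26 mm, L = 176 mm, e = 6 mm
θ=80°: crank pin P = (r cos θ, r sin θ) = (4.514853, 25.605002)
θ=80°: h = r sin θ − e = 25.605002 − 6 = 19.605002
θ=80°: x = r cos θ + √(L² − h²) = 4.514853 + 174.904671 = 179.419524
θ=286°: crank pin P = (r cos θ, r sin θ) = (7.166571, -24.992804)
θ=286°: h = r sin θ − e = -24.992804 − 6 = -30.992804
θ=286°: x = r cos θ + √(L² − h²) = 7.166571 + 173.249664 = 180.416235

θ=80°: 179.4195
θ=286°: 180.4162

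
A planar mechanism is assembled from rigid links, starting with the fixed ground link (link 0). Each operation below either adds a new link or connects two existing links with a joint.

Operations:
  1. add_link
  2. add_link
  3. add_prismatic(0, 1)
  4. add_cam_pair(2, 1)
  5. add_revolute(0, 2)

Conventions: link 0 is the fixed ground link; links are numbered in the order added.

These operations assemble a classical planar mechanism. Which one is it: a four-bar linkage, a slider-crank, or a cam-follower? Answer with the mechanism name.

links: 3 (incl. ground); joints: 1 revolute, 1 prismatic, 1 higher (cam) pair, forming one closed loop
3 links, revolute + prismatic + higher pair in one loop → cam-follower

cam-follower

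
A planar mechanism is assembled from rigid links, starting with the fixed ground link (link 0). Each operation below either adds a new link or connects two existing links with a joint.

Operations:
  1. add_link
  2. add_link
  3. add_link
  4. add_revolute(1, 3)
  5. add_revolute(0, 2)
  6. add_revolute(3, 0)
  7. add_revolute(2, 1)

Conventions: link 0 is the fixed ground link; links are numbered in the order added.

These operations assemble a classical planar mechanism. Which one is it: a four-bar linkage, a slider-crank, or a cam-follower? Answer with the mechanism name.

links: 4 (incl. ground); joints: 4 revolute, 0 prismatic, 0 higher (cam) pair, forming one closed loop
4 links in a single 4R loop → four-bar linkage

four-bar linkage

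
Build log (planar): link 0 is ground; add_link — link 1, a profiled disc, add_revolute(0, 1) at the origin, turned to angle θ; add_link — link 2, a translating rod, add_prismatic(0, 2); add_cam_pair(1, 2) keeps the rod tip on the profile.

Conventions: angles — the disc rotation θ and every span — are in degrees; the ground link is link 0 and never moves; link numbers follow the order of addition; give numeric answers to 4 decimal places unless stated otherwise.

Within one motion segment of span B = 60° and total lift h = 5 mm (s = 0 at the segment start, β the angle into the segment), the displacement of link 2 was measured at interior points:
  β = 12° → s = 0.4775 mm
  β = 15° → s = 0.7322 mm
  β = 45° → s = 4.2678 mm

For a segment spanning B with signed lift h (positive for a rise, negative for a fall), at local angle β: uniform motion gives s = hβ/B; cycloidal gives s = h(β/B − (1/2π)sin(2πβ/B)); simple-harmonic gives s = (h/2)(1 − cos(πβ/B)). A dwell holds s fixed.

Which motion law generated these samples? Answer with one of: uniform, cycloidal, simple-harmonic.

candidates at β/B = r: uniform s = h·r (linear in β); cycloidal s = h·(r − sin(2πr)/(2π)); simple-harmonic s = (h/2)(1 − cos(πr))
β=12°: printed 0.4775 | uniform 1.0000, cycloidal 0.2432, simple-harmonic 0.4775
β=15°: printed 0.7322 | uniform 1.2500, cycloidal 0.4542, simple-harmonic 0.7322
β=45°: printed 4.2678 | uniform 3.7500, cycloidal 4.5458, simple-harmonic 4.2678
only one law matches every sample → simple-harmonic

simple-harmonic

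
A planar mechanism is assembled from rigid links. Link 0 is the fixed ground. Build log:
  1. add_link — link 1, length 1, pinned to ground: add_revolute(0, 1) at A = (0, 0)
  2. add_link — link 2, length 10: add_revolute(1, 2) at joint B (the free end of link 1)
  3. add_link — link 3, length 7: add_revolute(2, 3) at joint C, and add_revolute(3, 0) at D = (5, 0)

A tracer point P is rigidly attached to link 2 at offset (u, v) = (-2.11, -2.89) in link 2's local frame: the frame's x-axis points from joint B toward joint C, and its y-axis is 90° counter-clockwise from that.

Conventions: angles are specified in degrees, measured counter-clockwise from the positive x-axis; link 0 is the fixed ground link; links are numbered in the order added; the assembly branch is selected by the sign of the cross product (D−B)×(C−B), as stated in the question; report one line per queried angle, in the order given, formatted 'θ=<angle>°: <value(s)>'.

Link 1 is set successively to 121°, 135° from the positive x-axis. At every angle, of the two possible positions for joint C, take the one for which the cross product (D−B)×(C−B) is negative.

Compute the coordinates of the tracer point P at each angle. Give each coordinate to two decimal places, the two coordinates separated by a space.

A=(0,0), D=(5.00,0)
θ=121°: B = A + 1.00·(cos121°, sin121°) = (-0.5150, 0.8572)
θ=121°: |BD| = 5.5813
θ=121°: circle(B,10.00) ∩ circle(D,7.00): a=7.3595, h=6.7704
θ=121°:   candidates: C₊=(7.7969,6.4169) cross=37.787; C₋=(5.7174,-6.9631) cross=-37.787
θ=121°:   branch - wants cross < 0 → take C=(5.7174,-6.9631) (cross=-37.787)
θ=121°: ex = (C−B)/|BC| = (0.6232,-0.7820); ey = (0.7820,0.6232)
θ=121°: P = B + -2.11·ex + -2.89·ey = (-4.0901,0.7061)
θ=135°: B = A + 1.00·(cos135°, sin135°) = (-0.7071, 0.7071)
θ=135°: |BD| = 5.7507
θ=135°: circle(B,10.00) ∩ circle(D,7.00): a=7.3096, h=6.8242
θ=135°:   candidates: C₊=(7.3861,6.5808) cross=39.244; C₋=(5.7079,-6.9641) cross=-39.244
θ=135°:   branch - wants cross < 0 → take C=(5.7079,-6.9641) (cross=-39.244)
θ=135°: ex = (C−B)/|BC| = (0.6415,-0.7671); ey = (0.7671,0.6415)
θ=135°: P = B + -2.11·ex + -2.89·ey = (-4.2777,0.4718)

θ=121°: -4.09 0.71
θ=135°: -4.28 0.47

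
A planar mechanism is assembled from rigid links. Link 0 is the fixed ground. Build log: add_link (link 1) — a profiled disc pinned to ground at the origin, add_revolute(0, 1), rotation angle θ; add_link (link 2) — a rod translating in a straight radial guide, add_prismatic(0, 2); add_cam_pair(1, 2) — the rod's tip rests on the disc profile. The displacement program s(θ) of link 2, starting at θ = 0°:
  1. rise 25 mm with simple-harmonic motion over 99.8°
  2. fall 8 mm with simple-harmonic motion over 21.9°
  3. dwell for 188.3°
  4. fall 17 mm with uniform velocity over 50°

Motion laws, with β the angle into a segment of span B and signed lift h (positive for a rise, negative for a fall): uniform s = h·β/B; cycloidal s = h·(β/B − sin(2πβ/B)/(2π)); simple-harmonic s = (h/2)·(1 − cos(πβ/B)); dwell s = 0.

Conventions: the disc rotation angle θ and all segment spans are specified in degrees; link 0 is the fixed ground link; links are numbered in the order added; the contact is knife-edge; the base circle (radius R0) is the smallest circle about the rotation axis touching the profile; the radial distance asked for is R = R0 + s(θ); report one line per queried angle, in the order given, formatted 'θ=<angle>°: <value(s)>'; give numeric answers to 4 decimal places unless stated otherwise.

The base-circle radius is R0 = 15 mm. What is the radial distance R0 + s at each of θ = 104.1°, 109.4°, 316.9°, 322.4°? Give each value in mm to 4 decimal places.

seg 1 [0°–99.8°] simple-harmonic, h=25: full span → s += 25 → s = 25.0000
seg 2 [99.8°–121.7°] simple-harmonic, h=-8: θ=104.1° here. β=4.3, B=21.9. -8/2·(1 − cos(π·0.1963)) = -0.7372 → s = 24.2628
seg 2 [99.8°–121.7°] simple-harmonic, h=-8: θ=109.4° here. β=9.6, B=21.9. -8/2·(1 − cos(π·0.4384)) = -3.2302 → s = 21.7698
seg 2 [99.8°–121.7°] simple-harmonic, h=-8: full span → s += -8 → s = 17.0000
seg 3 [121.7°–310°] dwell: s stays 17.0000
seg 4 [310°–360°] uniform, h=-17: θ=316.9° here. β=6.9, B=50. -17·6.9/50 = -2.3460 → s = 14.6540
seg 4 [310°–360°] uniform, h=-17: θ=322.4° here. β=12.4, B=50. -17·12.4/50 = -4.2160 → s = 12.7840
θ=104.1°: R = R0 + s = 15 + 24.2628 = 39.2628
θ=109.4°: R = R0 + s = 15 + 21.7698 = 36.7698
θ=316.9°: R = R0 + s = 15 + 14.6540 = 29.6540
θ=322.4°: R = R0 + s = 15 + 12.7840 = 27.7840

θ=104.1°: 39.2628
θ=109.4°: 36.7698
θ=316.9°: 29.6540
θ=322.4°: 27.7840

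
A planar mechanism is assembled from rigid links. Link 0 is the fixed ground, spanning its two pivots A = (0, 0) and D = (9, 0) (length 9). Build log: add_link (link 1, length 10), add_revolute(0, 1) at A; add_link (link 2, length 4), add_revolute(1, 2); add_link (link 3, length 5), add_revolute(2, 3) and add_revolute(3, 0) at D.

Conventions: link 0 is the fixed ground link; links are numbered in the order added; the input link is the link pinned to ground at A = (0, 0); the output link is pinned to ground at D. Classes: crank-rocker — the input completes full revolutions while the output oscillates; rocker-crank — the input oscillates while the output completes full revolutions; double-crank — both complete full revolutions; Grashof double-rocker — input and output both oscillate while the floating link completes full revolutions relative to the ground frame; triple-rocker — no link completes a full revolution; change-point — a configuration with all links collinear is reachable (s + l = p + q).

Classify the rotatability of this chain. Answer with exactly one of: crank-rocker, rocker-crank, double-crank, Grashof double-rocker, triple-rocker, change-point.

lengths: ground=9, input=10, coupler=4, output=5
sorted: s=4 (shortest), l=10 (longest), p+q=14
s + l = 14 vs p + q = 14
s + l = p + q → change-point (collinear configuration reachable)

change-point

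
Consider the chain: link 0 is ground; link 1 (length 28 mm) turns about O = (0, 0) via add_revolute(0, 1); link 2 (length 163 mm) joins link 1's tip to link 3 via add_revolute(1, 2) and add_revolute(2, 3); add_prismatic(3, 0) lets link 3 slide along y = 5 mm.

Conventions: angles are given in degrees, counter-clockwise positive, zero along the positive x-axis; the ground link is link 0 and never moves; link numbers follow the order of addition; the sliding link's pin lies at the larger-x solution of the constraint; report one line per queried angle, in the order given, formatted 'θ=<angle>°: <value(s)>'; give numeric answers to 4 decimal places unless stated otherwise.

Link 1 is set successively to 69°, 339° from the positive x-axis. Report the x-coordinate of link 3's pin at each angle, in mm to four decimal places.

geometry: r = 28 mm, L = 163 mm, e = 5 mm
θ=69°: crank pin P = (r cos θ, r sin θ) = (10.034303, 26.140252)
θ=69°: h = r sin θ − e = 26.140252 − 5 = 21.140252
θ=69°: x = r cos θ + √(L² − h²) = 10.034303 + 161.623296 = 171.657598
θ=339°: crank pin P = (r cos θ, r sin θ) = (26.140252, -10.034303)
θ=339°: h = r sin θ − e = -10.034303 − 5 = -15.034303
θ=339°: x = r cos θ + √(L² − h²) = 26.140252 + 162.305175 = 188.445427

θ=69°: 171.6576
θ=339°: 188.4454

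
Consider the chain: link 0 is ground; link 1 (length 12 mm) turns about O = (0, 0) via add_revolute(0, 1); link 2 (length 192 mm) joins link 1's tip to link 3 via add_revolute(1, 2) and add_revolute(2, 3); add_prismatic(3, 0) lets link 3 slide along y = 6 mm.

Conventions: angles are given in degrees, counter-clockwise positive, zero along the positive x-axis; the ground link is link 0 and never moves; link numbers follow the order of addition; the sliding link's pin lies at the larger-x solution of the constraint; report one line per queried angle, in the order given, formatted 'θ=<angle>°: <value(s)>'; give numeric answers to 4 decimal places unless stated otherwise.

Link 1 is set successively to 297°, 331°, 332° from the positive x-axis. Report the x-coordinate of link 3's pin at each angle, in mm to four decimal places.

geometry: r = 12 mm, L = 192 mm, e = 6 mm
θ=297°: crank pin P = (r cos θ, r sin θ) = (5.447886, -10.692078)
θ=297°: h = r sin θ − e = -10.692078 − 6 = -16.692078
θ=297°: x = r cos θ + √(L² − h²) = 5.447886 + 191.273037 = 196.720923
θ=331°: crank pin P = (r cos θ, r sin θ) = (10.495436, -5.817715)
θ=331°: h = r sin θ − e = -5.817715 − 6 = -11.817715
θ=331°: x = r cos θ + √(L² − h²) = 10.495436 + 191.635961 = 202.131398
θ=332°: crank pin P = (r cos θ, r sin θ) = (10.595371, -5.633659)
θ=332°: h = r sin θ − e = -5.633659 − 6 = -11.633659
θ=332°: x = r cos θ + √(L² − h²) = 10.595371 + 191.647223 = 202.242594

θ=297°: 196.7209
θ=331°: 202.1314
θ=332°: 202.2426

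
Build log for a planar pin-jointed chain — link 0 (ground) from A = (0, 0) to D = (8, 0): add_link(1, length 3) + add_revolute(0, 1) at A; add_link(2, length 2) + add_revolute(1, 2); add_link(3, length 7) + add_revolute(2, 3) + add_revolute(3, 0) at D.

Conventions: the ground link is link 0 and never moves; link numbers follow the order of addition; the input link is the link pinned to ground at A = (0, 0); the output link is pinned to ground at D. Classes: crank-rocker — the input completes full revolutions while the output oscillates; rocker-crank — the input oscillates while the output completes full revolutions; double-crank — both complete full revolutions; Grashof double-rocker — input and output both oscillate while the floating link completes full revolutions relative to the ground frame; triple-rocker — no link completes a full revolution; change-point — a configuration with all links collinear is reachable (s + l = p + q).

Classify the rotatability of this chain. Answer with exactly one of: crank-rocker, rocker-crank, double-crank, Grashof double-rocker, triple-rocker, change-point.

lengths: ground=8, input=3, coupler=2, output=7
sorted: s=2 (shortest), l=8 (longest), p+q=10
s + l = 10 vs p + q = 10
s + l = p + q → change-point (collinear configuration reachable)

change-point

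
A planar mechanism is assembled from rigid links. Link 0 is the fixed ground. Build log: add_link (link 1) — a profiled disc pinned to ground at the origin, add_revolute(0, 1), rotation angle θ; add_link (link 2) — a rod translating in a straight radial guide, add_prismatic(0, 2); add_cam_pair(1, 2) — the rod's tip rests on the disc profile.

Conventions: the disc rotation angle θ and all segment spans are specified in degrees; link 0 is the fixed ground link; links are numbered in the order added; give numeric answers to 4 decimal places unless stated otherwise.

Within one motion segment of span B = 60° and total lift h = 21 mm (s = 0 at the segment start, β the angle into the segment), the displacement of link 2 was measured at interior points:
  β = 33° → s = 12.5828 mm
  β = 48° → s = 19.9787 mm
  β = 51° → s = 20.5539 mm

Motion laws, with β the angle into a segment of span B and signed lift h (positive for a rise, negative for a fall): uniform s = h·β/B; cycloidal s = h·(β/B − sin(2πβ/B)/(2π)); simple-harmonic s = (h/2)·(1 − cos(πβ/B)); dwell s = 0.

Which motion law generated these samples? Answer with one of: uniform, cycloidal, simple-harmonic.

candidates at β/B = r: uniform s = h·r (linear in β); cycloidal s = h·(r − sin(2πr)/(2π)); simple-harmonic s = (h/2)(1 − cos(πr))
β=33°: printed 12.5828 | uniform 11.5500, cycloidal 12.5828, simple-harmonic 12.1426
β=48°: printed 19.9787 | uniform 16.8000, cycloidal 19.9787, simple-harmonic 18.9947
β=51°: printed 20.5539 | uniform 17.8500, cycloidal 20.5539, simple-harmonic 19.8556
only one law matches every sample → cycloidal

cycloidal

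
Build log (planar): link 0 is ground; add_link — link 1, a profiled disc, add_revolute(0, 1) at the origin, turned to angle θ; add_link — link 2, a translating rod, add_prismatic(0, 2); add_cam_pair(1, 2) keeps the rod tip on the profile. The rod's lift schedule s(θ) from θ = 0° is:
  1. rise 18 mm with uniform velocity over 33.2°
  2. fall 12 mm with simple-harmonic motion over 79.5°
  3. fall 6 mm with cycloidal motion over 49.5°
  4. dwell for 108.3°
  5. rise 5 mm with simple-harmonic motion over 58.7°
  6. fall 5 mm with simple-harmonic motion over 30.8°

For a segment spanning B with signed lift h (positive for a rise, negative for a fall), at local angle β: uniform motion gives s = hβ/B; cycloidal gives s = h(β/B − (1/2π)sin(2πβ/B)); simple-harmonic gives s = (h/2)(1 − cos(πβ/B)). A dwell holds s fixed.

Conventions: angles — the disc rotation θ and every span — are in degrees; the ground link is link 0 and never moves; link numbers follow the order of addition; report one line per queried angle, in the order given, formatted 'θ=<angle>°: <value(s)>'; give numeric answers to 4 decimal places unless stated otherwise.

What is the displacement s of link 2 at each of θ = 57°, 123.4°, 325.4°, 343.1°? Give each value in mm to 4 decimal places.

seg 1 [0°–33.2°] uniform, h=18: full span → s += 18 → s = 18.0000
seg 2 [33.2°–112.7°] simple-harmonic, h=-12: θ=57° here. β=23.8, B=79.5. -12/2·(1 − cos(π·0.2994)) = -2.4637 → s = 15.5363
seg 2 [33.2°–112.7°] simple-harmonic, h=-12: full span → s += -12 → s = 6.0000
seg 3 [112.7°–162.2°] cycloidal, h=-6: θ=123.4° here. β=10.7, B=49.5. -6·(0.2162 − sin(2π·0.2162)/(2π)) = -0.3635 → s = 5.6365
seg 3 [112.7°–162.2°] cycloidal, h=-6: full span → s += -6 → s = 0.0000
seg 4 [162.2°–270.5°] dwell: s stays 0.0000
seg 5 [270.5°–329.2°] simple-harmonic, h=5: θ=325.4° here. β=54.9, B=58.7. 5/2·(1 − cos(π·0.9353)) = 4.9485 → s = 4.9485
seg 5 [270.5°–329.2°] simple-harmonic, h=5: full span → s += 5 → s = 5.0000
seg 6 [329.2°–360°] simple-harmonic, h=-5: θ=343.1° here. β=13.9, B=30.8. -5/2·(1 − cos(π·0.4513)) = -2.1190 → s = 2.8810

θ=57°: 15.5363
θ=123.4°: 5.6365
θ=325.4°: 4.9485
θ=343.1°: 2.8810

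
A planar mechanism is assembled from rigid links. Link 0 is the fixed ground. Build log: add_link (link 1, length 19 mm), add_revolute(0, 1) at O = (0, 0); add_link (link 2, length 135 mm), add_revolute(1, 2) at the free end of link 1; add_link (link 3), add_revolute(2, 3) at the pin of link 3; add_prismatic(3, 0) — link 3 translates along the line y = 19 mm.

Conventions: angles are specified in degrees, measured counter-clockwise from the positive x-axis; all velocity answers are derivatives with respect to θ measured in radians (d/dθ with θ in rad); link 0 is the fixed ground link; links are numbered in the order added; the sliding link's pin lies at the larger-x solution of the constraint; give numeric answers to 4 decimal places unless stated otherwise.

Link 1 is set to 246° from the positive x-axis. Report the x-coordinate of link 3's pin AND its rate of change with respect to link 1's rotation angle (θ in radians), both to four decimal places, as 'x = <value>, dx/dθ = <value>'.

geometry: r = 19 mm, L = 135 mm, e = 19 mm
crank pin P = (r cos θ, r sin θ) = (-7.727996, -17.357364)
h = r sin θ − e = -17.357364 − 19 = -36.357364
x = r cos θ + √(L² − h²) = -7.727996 + 130.012084 = 122.284088
dx/dθ = −r sin θ − h·r cos θ/√(L² − h²) (θ in radians; h = -36.357364) = 15.196260

x = 122.2841, dx/dθ = 15.1963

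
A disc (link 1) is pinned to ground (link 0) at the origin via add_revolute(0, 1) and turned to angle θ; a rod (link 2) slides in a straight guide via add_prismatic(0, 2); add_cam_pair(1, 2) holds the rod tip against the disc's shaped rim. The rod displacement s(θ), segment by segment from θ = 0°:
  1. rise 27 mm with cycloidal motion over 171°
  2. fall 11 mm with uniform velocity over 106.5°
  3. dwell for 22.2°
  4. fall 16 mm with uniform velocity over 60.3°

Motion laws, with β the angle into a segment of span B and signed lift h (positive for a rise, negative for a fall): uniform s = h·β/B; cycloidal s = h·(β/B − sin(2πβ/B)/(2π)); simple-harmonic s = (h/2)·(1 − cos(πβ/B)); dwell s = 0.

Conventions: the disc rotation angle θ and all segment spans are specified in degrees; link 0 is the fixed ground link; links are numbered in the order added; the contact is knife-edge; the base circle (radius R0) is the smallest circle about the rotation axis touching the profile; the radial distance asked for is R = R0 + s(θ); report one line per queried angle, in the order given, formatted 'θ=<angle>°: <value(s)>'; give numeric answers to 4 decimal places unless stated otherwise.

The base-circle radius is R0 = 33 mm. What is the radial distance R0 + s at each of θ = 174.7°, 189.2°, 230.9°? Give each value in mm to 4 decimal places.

segment 1 (0° to 171°, cycloidal, h = 27) is passed completely: s = 0.0000 + (27) = 27.0000
θ = 174.7° falls in segment 2 (171° to 277.5°, uniform, h = -11): β = 174.7 − 171 = 3.7°, B = 106.5°; Δs = -11·3.7/106.5 = -0.3822; s = 27.0000 − 0.3822 = 26.6178
θ = 189.2° falls in segment 2 (171° to 277.5°, uniform, h = -11): β = 189.2 − 171 = 18.2°, B = 106.5°; Δs = -11·18.2/106.5 = -1.8798; s = 27.0000 − 1.8798 = 25.1202
θ = 230.9° falls in segment 2 (171° to 277.5°, uniform, h = -11): β = 230.9 − 171 = 59.9°, B = 106.5°; Δs = -11·59.9/106.5 = -6.1869; s = 27.0000 − 6.1869 = 20.8131
θ=174.7°: R = R0 + s = 33 + 26.6178 = 59.6178
θ=189.2°: R = R0 + s = 33 + 25.1202 = 58.1202
θ=230.9°: R = R0 + s = 33 + 20.8131 = 53.8131

θ=174.7°: 59.6178
θ=189.2°: 58.1202
θ=230.9°: 53.8131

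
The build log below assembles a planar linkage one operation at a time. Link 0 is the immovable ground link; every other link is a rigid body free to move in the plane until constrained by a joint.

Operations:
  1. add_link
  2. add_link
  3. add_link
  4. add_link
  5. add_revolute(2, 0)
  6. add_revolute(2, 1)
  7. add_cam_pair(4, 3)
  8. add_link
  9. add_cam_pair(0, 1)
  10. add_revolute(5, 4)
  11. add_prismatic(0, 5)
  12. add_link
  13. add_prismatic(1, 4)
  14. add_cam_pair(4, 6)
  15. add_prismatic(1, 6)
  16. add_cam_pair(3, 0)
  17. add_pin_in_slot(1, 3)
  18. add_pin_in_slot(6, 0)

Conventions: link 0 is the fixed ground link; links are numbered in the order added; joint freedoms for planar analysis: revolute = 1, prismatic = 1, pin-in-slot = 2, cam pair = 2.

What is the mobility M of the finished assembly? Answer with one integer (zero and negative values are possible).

L=1 J1=0 J2=0
add link → L=2 J1=0 J2=0
add link → L=3 J1=0 J2=0
add link → L=4 J1=0 J2=0
add link → L=5 J1=0 J2=0
R@2,0 dof=1 J1 → L=5 J1=1 J2=0
R@2,1 dof=1 J1 → L=5 J1=2 J2=0
C@4,3 dof=2 J2 → L=5 J1=2 J2=1
add link → L=6 J1=2 J2=1
C@0,1 dof=2 J2 → L=6 J1=2 J2=2
R@5,4 dof=1 J1 → L=6 J1=3 J2=2
P@0,5 dof=1 J1 → L=6 J1=4 J2=2
add link → L=7 J1=4 J2=2
P@1,4 dof=1 J1 → L=7 J1=5 J2=2
C@4,6 dof=2 J2 → L=7 J1=5 J2=3
P@1,6 dof=1 J1 → L=7 J1=6 J2=3
C@3,0 dof=2 J2 → L=7 J1=6 J2=4
PS@1,3 dof=2 J2 → L=7 J1=6 J2=5
PS@6,0 dof=2 J2 → L=7 J1=6 J2=6
M=3(L−1)−2J1−J2=3·6−2·6−6=0

M = 0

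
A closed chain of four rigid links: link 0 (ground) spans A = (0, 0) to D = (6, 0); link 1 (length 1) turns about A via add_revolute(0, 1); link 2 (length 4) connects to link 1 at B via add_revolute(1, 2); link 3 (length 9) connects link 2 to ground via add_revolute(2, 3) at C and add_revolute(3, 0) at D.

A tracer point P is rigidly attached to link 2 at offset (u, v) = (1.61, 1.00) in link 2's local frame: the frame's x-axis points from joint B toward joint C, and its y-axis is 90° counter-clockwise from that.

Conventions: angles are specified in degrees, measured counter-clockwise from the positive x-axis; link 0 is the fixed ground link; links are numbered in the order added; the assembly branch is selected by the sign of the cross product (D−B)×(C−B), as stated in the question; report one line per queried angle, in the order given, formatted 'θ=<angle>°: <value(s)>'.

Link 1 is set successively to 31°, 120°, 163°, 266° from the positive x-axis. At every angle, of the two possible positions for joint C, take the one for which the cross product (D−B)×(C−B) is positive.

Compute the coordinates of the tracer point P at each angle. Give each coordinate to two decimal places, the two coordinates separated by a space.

A=(0,0), D=(6.00,0)
θ=31°: B = A + 1.00·(cos31°, sin31°) = (0.8572, 0.5150)
θ=31°: |BD| = 5.1686
θ=31°: circle(B,4.00) ∩ circle(D,9.00): a=-3.7037, h=1.5107
θ=31°:   candidates: C₊=(-2.6776,2.3873) cross=7.808; C₋=(-2.9787,-0.6191) cross=-7.808
θ=31°:   branch + wants cross > 0 → take C=(-2.6776,2.3873) (cross=7.808)
θ=31°: ex = (C−B)/|BC| = (-0.8837,0.4681); ey = (-0.4681,-0.8837)
θ=31°: P = B + 1.61·ex + 1.00·ey = (-1.0336,0.3849)
θ=120°: B = A + 1.00·(cos120°, sin120°) = (-0.5000, 0.8660)
θ=120°: |BD| = 6.5574
θ=120°: circle(B,4.00) ∩ circle(D,9.00): a=-1.6775, h=3.6313
θ=120°:   candidates: C₊=(-1.6832,4.6870) cross=23.812; C₋=(-2.6424,-2.5119) cross=-23.812
θ=120°:   branch + wants cross > 0 → take C=(-1.6832,4.6870) (cross=23.812)
θ=120°: ex = (C−B)/|BC| = (-0.2958,0.9552); ey = (-0.9552,-0.2958)
θ=120°: P = B + 1.61·ex + 1.00·ey = (-1.9315,2.1082)
θ=163°: B = A + 1.00·(cos163°, sin163°) = (-0.9563, 0.2924)
θ=163°: |BD| = 6.9624
θ=163°: circle(B,4.00) ∩ circle(D,9.00): a=-1.1867, h=3.8199
θ=163°:   candidates: C₊=(-1.9815,4.1588) cross=26.596; C₋=(-2.3023,-3.4743) cross=-26.596
θ=163°:   branch + wants cross > 0 → take C=(-1.9815,4.1588) (cross=26.596)
θ=163°: ex = (C−B)/|BC| = (-0.2563,0.9666); ey = (-0.9666,-0.2563)
θ=163°: P = B + 1.61·ex + 1.00·ey = (-2.3356,1.5923)
θ=266°: B = A + 1.00·(cos266°, sin266°) = (-0.0698, -0.9976)
θ=266°: |BD| = 6.1512
θ=266°: circle(B,4.00) ∩ circle(D,9.00): a=-2.2079, h=3.3354
θ=266°:   candidates: C₊=(-2.7894,1.9356) cross=20.517; C₋=(-1.7076,-4.6469) cross=-20.517
θ=266°:   branch + wants cross > 0 → take C=(-2.7894,1.9356) (cross=20.517)
θ=266°: ex = (C−B)/|BC| = (-0.6799,0.7333); ey = (-0.7333,-0.6799)
θ=266°: P = B + 1.61·ex + 1.00·ey = (-1.8977,-0.4969)

θ=31°: -1.03 0.38
θ=120°: -1.93 2.11
θ=163°: -2.34 1.59
θ=266°: -1.90 -0.50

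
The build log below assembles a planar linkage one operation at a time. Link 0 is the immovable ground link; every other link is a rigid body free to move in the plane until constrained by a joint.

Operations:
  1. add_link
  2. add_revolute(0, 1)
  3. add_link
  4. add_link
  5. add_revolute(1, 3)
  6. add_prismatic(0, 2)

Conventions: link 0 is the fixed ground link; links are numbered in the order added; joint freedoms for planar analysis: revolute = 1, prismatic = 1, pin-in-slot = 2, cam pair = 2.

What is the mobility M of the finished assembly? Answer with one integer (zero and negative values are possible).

(L,J1,J2)=(1,0,0); link0 fixed
link1: (2,0,0)
R 0-1 [J1]: (2,1,0)
link2: (3,1,0)
link3: (4,1,0)
R 1-3 [J1]: (4,2,0)
P 0-2 [J1]: (4,3,0)
Grübler: 3·3 − 2·3 − 0 = 3

M = 3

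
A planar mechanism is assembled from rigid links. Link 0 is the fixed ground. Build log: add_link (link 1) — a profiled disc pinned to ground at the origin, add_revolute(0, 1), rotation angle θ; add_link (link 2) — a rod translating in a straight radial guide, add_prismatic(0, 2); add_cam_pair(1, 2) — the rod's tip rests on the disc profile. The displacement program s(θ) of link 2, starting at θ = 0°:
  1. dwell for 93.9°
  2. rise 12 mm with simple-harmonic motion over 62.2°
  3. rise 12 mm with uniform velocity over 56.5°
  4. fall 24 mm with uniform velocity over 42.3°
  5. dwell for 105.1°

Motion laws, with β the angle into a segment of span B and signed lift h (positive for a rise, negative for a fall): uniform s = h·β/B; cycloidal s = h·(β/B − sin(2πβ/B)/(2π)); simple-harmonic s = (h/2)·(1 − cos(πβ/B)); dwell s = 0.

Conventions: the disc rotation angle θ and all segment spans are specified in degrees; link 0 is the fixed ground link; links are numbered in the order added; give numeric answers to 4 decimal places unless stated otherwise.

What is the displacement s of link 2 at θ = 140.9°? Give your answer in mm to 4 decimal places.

seg 1 [0°–93.9°] dwell: s stays 0.0000
seg 2 [93.9°–156.1°] simple-harmonic, h=12: θ=140.9° here. β=47, B=62.2. 12/2·(1 − cos(π·0.7556)) = 10.3170 → s = 10.3170

10.3170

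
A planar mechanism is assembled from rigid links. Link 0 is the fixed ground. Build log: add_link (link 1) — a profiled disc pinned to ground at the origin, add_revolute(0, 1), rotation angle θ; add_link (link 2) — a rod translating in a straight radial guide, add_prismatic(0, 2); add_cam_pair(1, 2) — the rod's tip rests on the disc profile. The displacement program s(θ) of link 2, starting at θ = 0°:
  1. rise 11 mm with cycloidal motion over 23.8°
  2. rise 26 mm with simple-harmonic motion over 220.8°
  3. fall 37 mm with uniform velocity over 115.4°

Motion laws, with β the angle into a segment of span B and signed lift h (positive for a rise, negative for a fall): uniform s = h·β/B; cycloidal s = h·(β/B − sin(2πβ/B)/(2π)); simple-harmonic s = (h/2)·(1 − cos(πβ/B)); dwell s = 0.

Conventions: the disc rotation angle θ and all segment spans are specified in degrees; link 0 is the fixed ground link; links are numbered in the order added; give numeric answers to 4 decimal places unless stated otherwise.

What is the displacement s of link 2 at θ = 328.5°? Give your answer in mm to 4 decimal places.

seg 1 [0°–23.8°] cycloidal, h=11: full span → s += 11 → s = 11.0000
seg 2 [23.8°–244.6°] simple-harmonic, h=26: full span → s += 26 → s = 37.0000
seg 3 [244.6°–360°] uniform, h=-37: θ=328.5° here. β=83.9, B=115.4. -37·83.9/115.4 = -26.9003 → s = 10.0997

10.0997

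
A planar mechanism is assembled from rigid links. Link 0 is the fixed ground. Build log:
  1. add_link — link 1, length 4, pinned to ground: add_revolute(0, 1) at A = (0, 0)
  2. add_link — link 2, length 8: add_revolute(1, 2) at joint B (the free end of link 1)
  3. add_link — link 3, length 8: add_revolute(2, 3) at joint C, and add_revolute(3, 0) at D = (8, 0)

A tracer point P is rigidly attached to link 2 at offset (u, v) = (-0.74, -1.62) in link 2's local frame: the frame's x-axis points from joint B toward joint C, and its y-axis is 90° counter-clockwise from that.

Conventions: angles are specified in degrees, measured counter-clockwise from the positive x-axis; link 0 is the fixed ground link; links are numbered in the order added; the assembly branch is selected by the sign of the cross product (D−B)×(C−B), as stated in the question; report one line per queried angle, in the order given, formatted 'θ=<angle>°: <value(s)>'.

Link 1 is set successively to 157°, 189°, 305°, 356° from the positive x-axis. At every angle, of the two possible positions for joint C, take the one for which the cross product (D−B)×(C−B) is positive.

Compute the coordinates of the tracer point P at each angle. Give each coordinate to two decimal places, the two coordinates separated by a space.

A=(0,0), D=(8.00,0)
θ=157°: B = A + 4.00·(cos157°, sin157°) = (-3.6820, 1.5629)
θ=157°: |BD| = 11.7861
θ=157°: circle(B,8.00) ∩ circle(D,8.00): a=5.8931, h=5.4104
θ=157°:   candidates: C₊=(2.8764,6.1440) cross=63.767; C₋=(1.4415,-4.5811) cross=-63.767
θ=157°:   branch + wants cross > 0 → take C=(2.8764,6.1440) (cross=63.767)
θ=157°: ex = (C−B)/|BC| = (0.8198,0.5726); ey = (-0.5726,0.8198)
θ=157°: P = B + -0.74·ex + -1.62·ey = (-3.3610,-0.1889)
θ=189°: B = A + 4.00·(cos189°, sin189°) = (-3.9508, -0.6257)
θ=189°: |BD| = 11.9671
θ=189°: circle(B,8.00) ∩ circle(D,8.00): a=5.9836, h=5.3101
θ=189°:   candidates: C₊=(1.7470,4.9900) cross=63.546; C₋=(2.3023,-5.6157) cross=-63.546
θ=189°:   branch + wants cross > 0 → take C=(1.7470,4.9900) (cross=63.546)
θ=189°: ex = (C−B)/|BC| = (0.7122,0.7020); ey = (-0.7020,0.7122)
θ=189°: P = B + -0.74·ex + -1.62·ey = (-3.3406,-2.2990)
θ=305°: B = A + 4.00·(cos305°, sin305°) = (2.2943, -3.2766)
θ=305°: |BD| = 6.5796
θ=305°: circle(B,8.00) ∩ circle(D,8.00): a=3.2898, h=7.2923
θ=305°:   candidates: C₊=(1.5156,4.6854) cross=47.980; C₋=(8.7787,-7.9620) cross=-47.980
θ=305°:   branch + wants cross > 0 → take C=(1.5156,4.6854) (cross=47.980)
θ=305°: ex = (C−B)/|BC| = (-0.0973,0.9953); ey = (-0.9953,-0.0973)
θ=305°: P = B + -0.74·ex + -1.62·ey = (3.9786,-3.8554)
θ=356°: B = A + 4.00·(cos356°, sin356°) = (3.9903, -0.2790)
θ=356°: |BD| = 4.0194
θ=356°: circle(B,8.00) ∩ circle(D,8.00): a=2.0097, h=7.7435
θ=356°:   candidates: C₊=(5.4576,7.5853) cross=31.124; C₋=(6.5327,-7.8643) cross=-31.124
θ=356°:   branch + wants cross > 0 → take C=(5.4576,7.5853) (cross=31.124)
θ=356°: ex = (C−B)/|BC| = (0.1834,0.9830); ey = (-0.9830,0.1834)
θ=356°: P = B + -0.74·ex + -1.62·ey = (5.4470,-1.3036)

θ=157°: -3.36 -0.19
θ=189°: -3.34 -2.30
θ=305°: 3.98 -3.86
θ=356°: 5.45 -1.30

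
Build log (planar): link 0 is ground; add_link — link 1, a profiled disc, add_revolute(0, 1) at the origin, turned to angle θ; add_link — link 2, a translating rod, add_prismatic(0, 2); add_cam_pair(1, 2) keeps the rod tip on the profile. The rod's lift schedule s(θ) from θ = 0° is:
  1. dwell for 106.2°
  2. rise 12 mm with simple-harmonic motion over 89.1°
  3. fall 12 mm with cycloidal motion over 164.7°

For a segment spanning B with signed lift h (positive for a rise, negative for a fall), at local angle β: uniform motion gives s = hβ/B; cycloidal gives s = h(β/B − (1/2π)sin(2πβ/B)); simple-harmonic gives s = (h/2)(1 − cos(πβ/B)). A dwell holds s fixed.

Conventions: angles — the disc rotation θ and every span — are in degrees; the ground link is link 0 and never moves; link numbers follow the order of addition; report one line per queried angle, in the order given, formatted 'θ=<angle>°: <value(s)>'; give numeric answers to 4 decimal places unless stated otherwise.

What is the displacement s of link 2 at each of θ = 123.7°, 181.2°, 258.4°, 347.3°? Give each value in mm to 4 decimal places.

seg 1 [0°–106.2°] dwell: s stays 0.0000
seg 2 [106.2°–195.3°] simple-harmonic, h=12: θ=123.7° here. β=17.5, B=89.1. 12/2·(1 − cos(π·0.1964)) = 1.1064 → s = 1.1064
seg 2 [106.2°–195.3°] simple-harmonic, h=12: θ=181.2° here. β=75, B=89.1. 12/2·(1 − cos(π·0.8418)) = 11.2737 → s = 11.2737
seg 2 [106.2°–195.3°] simple-harmonic, h=12: full span → s += 12 → s = 12.0000
seg 3 [195.3°–360°] cycloidal, h=-12: θ=258.4° here. β=63.1, B=164.7. -12·(0.3831 − sin(2π·0.3831)/(2π)) = -3.3176 → s = 8.6824
seg 3 [195.3°–360°] cycloidal, h=-12: θ=347.3° here. β=152, B=164.7. -12·(0.9229 − sin(2π·0.9229)/(2π)) = -11.9642 → s = 0.0358

θ=123.7°: 1.1064
θ=181.2°: 11.2737
θ=258.4°: 8.6824
θ=347.3°: 0.0358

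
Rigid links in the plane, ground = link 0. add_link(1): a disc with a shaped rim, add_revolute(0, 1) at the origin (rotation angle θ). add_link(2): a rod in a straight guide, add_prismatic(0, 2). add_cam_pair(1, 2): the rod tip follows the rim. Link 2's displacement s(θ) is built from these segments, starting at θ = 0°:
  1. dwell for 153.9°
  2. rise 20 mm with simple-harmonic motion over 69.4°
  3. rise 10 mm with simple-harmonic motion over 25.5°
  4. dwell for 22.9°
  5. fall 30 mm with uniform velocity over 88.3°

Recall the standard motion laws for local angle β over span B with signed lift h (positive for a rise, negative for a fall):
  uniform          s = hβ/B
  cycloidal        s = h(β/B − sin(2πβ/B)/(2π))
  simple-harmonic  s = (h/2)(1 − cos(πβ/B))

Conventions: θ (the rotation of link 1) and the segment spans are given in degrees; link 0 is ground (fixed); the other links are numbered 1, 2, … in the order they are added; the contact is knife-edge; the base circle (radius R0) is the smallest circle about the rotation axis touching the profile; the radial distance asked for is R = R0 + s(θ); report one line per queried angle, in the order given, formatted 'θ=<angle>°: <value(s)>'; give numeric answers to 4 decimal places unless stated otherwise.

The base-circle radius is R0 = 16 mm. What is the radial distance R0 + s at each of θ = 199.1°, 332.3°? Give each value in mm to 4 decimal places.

segment 1 (0° to 153.9°, dwell): s unchanged at 0.0000
θ = 199.1° falls in segment 2 (153.9° to 223.3°, simple-harmonic, h = 20): β = 199.1 − 153.9 = 45.2°, B = 69.4°; Δs = 20/2·(1 − cos(π·0.6513)) = 14.5762; s = 0.0000 + 14.5762 = 14.5762
segment 2 (153.9° to 223.3°, simple-harmonic, h = 20) is passed completely: s = 0.0000 + (20) = 20.0000
segment 3 (223.3° to 248.8°, simple-harmonic, h = 10) is passed completely: s = 20.0000 + (10) = 30.0000
segment 4 (248.8° to 271.7°, dwell): s unchanged at 30.0000
θ = 332.3° falls in segment 5 (271.7° to 360°, uniform, h = -30): β = 332.3 − 271.7 = 60.6°, B = 88.3°; Δs = -30·60.6/88.3 = -20.5889; s = 30.0000 − 20.5889 = 9.4111
θ=199.1°: R = R0 + s = 16 + 14.5762 = 30.5762
θ=332.3°: R = R0 + s = 16 + 9.4111 = 25.4111

θ=199.1°: 30.5762
θ=332.3°: 25.4111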